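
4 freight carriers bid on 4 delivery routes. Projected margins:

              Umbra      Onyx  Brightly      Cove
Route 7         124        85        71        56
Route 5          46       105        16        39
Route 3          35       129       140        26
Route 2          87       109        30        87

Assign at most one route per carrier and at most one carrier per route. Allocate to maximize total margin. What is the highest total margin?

Treat this as an assignment problem: match each carrier to one route.
Optimal: Umbra→Route 7 ($124k), Onyx→Route 5 ($105k), Brightly→Route 3 ($140k), Cove→Route 2 ($87k) — total 124+105+140+87 = $456k.
Next-best assignment: Umbra→Route 7, Onyx→Route 2, Brightly→Route 3, Cove→Route 5 = $412k.

Maximum total: $456k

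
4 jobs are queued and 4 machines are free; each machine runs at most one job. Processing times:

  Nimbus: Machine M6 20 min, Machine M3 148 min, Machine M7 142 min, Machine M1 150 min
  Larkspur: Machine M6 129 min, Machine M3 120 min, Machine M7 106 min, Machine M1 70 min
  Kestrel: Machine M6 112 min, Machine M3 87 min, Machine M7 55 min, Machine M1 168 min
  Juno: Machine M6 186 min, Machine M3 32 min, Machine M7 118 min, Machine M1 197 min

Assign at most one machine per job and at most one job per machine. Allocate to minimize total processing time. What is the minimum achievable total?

Min total: 177 min

Treat this as an assignment problem: match each job to one machine.
Optimal: Nimbus→Machine M6 (20 min), Larkspur→Machine M1 (70 min), Kestrel→Machine M7 (55 min), Juno→Machine M3 (32 min) — total 20+70+55+32 = 177 min.
Checked against all permutations: 177 min is optimal.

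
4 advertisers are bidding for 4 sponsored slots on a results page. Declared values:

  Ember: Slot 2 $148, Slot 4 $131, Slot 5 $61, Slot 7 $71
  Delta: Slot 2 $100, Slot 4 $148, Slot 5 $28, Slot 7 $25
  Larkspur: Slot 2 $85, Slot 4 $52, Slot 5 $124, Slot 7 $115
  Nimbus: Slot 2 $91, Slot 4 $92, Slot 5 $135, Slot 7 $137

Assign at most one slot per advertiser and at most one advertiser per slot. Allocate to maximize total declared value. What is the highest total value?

Max total: $557

This is the linear assignment problem.
Optimal: Ember→Slot 2 ($148), Delta→Slot 4 ($148), Larkspur→Slot 5 ($124), Nimbus→Slot 7 ($137) — total 148+148+124+137 = $557.
Column-greedy (each slot in turn goes to its best remaining advertiser) gives $546, worse by 11.
Next-best assignment: Ember→Slot 2, Delta→Slot 4, Larkspur→Slot 7, Nimbus→Slot 5 = $546.
Every other assignment is strictly worse.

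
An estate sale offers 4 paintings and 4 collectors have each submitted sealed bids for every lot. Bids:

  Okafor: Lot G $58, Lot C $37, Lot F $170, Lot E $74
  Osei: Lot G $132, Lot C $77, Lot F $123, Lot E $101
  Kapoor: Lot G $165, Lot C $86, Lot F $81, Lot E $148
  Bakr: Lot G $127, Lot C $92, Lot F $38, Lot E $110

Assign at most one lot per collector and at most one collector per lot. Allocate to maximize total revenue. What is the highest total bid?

Optimal: Okafor→Lot F ($170), Osei→Lot G ($132), Kapoor→Lot E ($148), Bakr→Lot C ($92) — total 170+132+148+92 = $542.

Max total: $542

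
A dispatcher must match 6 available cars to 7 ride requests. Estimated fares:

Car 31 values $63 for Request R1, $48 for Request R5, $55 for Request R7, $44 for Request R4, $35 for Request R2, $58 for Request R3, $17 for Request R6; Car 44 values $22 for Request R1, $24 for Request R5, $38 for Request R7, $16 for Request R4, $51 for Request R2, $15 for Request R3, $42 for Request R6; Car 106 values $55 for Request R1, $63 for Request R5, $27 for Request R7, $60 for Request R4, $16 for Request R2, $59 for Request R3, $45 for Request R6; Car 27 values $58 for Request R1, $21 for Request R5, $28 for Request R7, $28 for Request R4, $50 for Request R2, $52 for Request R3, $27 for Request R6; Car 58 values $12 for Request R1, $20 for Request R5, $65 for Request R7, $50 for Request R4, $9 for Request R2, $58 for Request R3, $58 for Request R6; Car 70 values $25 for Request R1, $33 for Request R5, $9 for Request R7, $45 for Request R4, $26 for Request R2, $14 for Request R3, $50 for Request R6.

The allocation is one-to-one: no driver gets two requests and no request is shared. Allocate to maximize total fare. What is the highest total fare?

Optimal: Car 31→Request R3 ($58), Car 44→Request R2 ($51), Car 106→Request R5 ($63), Car 27→Request R1 ($58), Car 58→Request R7 ($65), Car 70→Request R6 ($50) — total 58+51+63+58+65+50 = $345.
Max-entry greedy (repeatedly take the single best remaining cell) gives $344, worse by 1.
Next-best assignment: Car 31→Request R1, Car 44→Request R2, Car 106→Request R5, Car 27→Request R3, Car 58→Request R7, Car 70→Request R6 = $344.
Swapping Car 44↔Car 27 (Car 44→Request R1 $22, Car 27→Request R2 $50) loses 37.

Max total: $345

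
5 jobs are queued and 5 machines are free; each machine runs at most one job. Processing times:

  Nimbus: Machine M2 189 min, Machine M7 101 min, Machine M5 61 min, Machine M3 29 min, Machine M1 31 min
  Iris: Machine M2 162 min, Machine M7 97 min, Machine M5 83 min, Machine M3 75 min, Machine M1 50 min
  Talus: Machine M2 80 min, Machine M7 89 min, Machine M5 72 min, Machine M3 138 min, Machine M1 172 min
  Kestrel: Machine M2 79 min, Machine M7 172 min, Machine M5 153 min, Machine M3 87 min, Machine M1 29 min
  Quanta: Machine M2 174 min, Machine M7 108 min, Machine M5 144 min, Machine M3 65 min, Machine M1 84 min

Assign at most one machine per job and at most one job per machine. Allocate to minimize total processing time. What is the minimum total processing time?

Optimal: Nimbus→Machine M3 (29 min), Iris→Machine M5 (83 min), Talus→Machine M2 (80 min), Kestrel→Machine M1 (29 min), Quanta→Machine M7 (108 min) — total 29+83+80+29+108 = 329 min.
Min-entry greedy (repeatedly take the single cheapest remaining cell) gives 401 min, worse by 72.
No other one-to-one assignment undercuts 329 min.

Minimum total: 329 min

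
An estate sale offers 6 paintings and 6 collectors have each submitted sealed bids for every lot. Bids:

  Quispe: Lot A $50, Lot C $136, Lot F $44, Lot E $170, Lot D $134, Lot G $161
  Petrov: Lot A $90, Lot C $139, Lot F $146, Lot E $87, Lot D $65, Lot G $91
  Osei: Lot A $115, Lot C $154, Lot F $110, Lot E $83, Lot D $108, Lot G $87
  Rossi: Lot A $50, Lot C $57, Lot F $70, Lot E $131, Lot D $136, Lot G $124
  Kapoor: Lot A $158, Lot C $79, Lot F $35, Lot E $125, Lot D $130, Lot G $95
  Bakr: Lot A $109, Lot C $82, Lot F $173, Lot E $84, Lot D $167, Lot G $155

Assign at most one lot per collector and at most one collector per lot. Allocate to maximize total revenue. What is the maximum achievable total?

Maximum total: $919

Treat this as an assignment problem: match each collector to one lot.
Optimal: Quispe→Lot E ($170), Petrov→Lot F ($146), Osei→Lot C ($154), Rossi→Lot D ($136), Kapoor→Lot A ($158), Bakr→Lot G ($155) — total 170+146+154+136+158+155 = $919.
Max-entry greedy (repeatedly take the single best remaining cell) gives $882, worse by 37.
Swapping Petrov↔Quispe (Petrov→Lot E $87, Quispe→Lot F $44) loses 185.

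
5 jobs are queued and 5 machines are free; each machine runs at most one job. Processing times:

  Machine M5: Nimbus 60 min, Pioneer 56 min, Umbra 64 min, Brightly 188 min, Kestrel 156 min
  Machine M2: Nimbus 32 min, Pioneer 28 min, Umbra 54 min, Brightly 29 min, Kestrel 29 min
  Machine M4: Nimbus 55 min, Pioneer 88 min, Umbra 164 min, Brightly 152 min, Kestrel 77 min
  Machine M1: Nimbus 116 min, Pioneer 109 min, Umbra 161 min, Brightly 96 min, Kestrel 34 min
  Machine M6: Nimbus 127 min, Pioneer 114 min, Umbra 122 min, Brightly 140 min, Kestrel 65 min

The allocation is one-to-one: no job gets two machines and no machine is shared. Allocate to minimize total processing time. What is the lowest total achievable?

Optimal: Nimbus→Machine M4 (55 min), Pioneer→Machine M5 (56 min), Umbra→Machine M6 (122 min), Brightly→Machine M2 (29 min), Kestrel→Machine M1 (34 min) — total 55+56+122+29+34 = 296 min.
Min-entry greedy (repeatedly take the single cheapest remaining cell) gives 321 min, worse by 25.
Checked against all permutations: 296 min is optimal.

Min total: 296 min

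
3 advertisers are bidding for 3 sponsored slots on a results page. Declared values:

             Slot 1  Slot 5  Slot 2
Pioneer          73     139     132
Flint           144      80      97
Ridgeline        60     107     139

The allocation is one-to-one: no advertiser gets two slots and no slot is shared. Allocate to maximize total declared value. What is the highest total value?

Max total: $422

This is a one-to-one assignment (maximum-weight bipartite matching).
Optimal: Pioneer→Slot 5 ($139), Flint→Slot 1 ($144), Ridgeline→Slot 2 ($139) — total 139+144+139 = $422.
Swapping Pioneer↔Ridgeline (Pioneer→Slot 2 $132, Ridgeline→Slot 5 $107) loses 39.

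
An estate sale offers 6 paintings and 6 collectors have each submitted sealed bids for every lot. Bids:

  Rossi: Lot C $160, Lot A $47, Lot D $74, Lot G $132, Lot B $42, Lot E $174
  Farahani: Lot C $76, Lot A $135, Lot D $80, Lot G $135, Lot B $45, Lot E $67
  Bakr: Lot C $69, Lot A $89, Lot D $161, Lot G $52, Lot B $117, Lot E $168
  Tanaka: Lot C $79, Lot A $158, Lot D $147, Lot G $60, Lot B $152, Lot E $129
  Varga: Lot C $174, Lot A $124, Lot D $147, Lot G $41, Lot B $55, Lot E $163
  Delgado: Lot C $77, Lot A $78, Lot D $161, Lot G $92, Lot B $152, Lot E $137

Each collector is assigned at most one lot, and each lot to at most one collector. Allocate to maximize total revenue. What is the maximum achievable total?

Max total: $954

Optimal: Rossi→Lot E ($174), Farahani→Lot G ($135), Bakr→Lot D ($161), Tanaka→Lot A ($158), Varga→Lot C ($174), Delgado→Lot B ($152) — total 174+135+161+158+174+152 = $954.
Next-best assignment: Rossi→Lot C, Farahani→Lot G, Bakr→Lot D, Tanaka→Lot A, Varga→Lot E, Delgado→Lot B = $929.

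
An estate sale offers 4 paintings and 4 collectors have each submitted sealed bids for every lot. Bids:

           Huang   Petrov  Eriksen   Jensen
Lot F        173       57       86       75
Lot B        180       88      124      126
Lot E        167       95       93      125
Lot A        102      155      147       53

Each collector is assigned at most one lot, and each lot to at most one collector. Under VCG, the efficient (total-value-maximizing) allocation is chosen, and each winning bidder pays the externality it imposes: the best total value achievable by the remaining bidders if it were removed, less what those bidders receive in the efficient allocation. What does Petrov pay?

Petrov pays $30.

Efficient allocation: Huang→Lot F ($173), Petrov→Lot A ($155), Eriksen→Lot B ($124), Jensen→Lot E ($125); total welfare W = $577.
Petrov receives Lot A at value $155, so the others get W − 155 = $422.
Without Petrov: best allocation of the remaining 3 bidders over all 4 lots is Huang→Lot B ($180), Eriksen→Lot A ($147), Jensen→Lot E ($125), total $452.
VCG payment = (others' best without Petrov) − (others' welfare with Petrov) = 452 − 422 = $30.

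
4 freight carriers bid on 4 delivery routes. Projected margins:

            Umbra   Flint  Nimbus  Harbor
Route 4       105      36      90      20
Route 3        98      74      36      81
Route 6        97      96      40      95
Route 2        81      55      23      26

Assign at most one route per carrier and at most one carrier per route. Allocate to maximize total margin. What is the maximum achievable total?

Maximum total: $348k

Optimal: Umbra→Route 2 ($81k), Flint→Route 6 ($96k), Nimbus→Route 4 ($90k), Harbor→Route 3 ($81k) — total 81+96+90+81 = $348k.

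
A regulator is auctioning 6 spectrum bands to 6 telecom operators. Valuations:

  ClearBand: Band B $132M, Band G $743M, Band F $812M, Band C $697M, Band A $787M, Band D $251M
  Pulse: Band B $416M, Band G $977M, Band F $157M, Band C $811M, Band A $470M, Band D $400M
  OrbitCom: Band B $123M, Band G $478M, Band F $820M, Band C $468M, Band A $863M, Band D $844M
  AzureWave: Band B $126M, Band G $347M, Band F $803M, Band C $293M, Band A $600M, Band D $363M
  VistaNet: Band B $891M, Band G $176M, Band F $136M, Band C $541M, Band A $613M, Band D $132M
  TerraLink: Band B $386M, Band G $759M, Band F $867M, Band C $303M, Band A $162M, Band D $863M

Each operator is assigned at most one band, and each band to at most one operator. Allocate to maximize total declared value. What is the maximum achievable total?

This is a one-to-one assignment (maximum-weight bipartite matching).
Optimal: ClearBand→Band C ($697M), Pulse→Band G ($977M), OrbitCom→Band A ($863M), AzureWave→Band F ($803M), VistaNet→Band B ($891M), TerraLink→Band D ($863M) — total 697+977+863+803+891+863 = $5094M.
Column-greedy (each band in turn goes to its best remaining operator) gives $4658M, worse by 436.
Checked against all permutations: $5094M is optimal.

Max total: $5094M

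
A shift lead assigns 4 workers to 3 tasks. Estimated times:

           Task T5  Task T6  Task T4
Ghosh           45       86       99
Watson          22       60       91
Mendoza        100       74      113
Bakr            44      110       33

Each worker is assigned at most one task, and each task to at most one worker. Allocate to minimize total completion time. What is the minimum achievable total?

Treat this as an assignment problem: match each worker to one task.
Optimal: Watson→Task T5 (22 min), Mendoza→Task T6 (74 min), Bakr→Task T4 (33 min) — total 22+74+33 = 129 min.
Row-greedy (each worker in turn takes its cheapest remaining task) gives 218 min, worse by 89.
Swapping Mendoza↔Bakr (Mendoza→Task T4 113 min, Bakr→Task T6 110 min) adds 116.

Minimum total: 129 min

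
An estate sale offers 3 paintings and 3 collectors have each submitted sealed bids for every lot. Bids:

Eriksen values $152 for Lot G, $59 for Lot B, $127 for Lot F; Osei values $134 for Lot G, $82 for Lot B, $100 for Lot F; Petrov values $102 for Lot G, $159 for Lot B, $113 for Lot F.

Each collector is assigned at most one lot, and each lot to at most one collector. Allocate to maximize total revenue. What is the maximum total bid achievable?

This is a one-to-one assignment (maximum-weight bipartite matching).
Optimal: Eriksen→Lot F ($127), Osei→Lot G ($134), Petrov→Lot B ($159) — total 127+134+159 = $420.
Column-greedy (each lot in turn goes to its best remaining collector) gives $411, worse by 9.
Next-best assignment: Eriksen→Lot G, Osei→Lot F, Petrov→Lot B = $411.

Maximum total: $420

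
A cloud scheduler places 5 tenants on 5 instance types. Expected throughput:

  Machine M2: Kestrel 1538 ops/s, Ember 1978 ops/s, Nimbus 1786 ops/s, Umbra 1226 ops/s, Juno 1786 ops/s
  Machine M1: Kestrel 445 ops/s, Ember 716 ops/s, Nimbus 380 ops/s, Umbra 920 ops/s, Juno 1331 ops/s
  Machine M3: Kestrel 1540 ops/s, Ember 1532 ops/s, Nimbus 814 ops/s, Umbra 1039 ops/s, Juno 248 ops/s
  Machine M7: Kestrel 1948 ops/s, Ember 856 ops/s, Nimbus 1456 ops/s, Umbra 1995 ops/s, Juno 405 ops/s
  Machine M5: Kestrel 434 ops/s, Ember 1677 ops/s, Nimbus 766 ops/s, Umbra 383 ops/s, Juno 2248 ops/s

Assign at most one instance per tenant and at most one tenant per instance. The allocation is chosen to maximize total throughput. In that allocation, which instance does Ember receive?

Ember receives Machine M3.

This is a one-to-one assignment (maximum-weight bipartite matching).
Optimal: Kestrel→Machine M7 (1948 ops/s), Ember→Machine M3 (1532 ops/s), Nimbus→Machine M2 (1786 ops/s), Umbra→Machine M1 (920 ops/s), Juno→Machine M5 (2248 ops/s) — total 1948+1532+1786+920+2248 = 8434 ops/s.
Swapping Nimbus↔Ember (Nimbus→Machine M3 814 ops/s, Ember→Machine M2 1978 ops/s) loses 526.
No other one-to-one assignment exceeds 8434 ops/s.
Ember's own top instance is Machine M2 (1978 ops/s), but forcing Ember→Machine M2 and reassigning the rest optimally gives only 8142 ops/s — worse by 292.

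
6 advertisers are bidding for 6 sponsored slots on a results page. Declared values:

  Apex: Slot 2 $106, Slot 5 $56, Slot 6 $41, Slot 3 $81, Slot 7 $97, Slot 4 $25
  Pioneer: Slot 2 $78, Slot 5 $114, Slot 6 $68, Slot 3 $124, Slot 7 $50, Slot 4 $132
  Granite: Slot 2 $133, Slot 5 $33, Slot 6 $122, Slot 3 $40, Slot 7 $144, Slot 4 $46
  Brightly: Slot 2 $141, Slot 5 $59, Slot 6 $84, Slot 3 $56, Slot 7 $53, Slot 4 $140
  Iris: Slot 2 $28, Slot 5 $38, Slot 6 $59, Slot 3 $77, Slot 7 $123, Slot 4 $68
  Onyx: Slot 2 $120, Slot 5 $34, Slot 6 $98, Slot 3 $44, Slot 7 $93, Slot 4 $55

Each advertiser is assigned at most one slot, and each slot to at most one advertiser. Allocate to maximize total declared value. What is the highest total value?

Max total: $700

Optimal: Apex→Slot 3 ($81), Pioneer→Slot 5 ($114), Granite→Slot 6 ($122), Brightly→Slot 4 ($140), Iris→Slot 7 ($123), Onyx→Slot 2 ($120) — total 81+114+122+140+123+120 = $700.
Column-greedy (each slot in turn goes to its best remaining advertiser) gives $636, worse by 64.
Next-best assignment: Apex→Slot 3, Pioneer→Slot 5, Granite→Slot 2, Brightly→Slot 4, Iris→Slot 7, Onyx→Slot 6 = $689.
Swapping Apex↔Granite (Apex→Slot 6 $41, Granite→Slot 3 $40) loses 122.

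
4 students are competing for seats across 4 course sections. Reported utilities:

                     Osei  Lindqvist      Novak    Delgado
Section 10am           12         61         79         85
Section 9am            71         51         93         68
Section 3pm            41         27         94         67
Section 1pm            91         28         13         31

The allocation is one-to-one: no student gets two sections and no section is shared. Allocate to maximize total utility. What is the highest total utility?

Max total: 321 points

Optimal: Osei→Section 1pm (91 points), Lindqvist→Section 9am (51 points), Novak→Section 3pm (94 points), Delgado→Section 10am (85 points) — total 91+51+94+85 = 321 points.
Row-greedy (each student in turn takes its best remaining section) gives 314 points, worse by 7.
No other one-to-one assignment exceeds 321 points.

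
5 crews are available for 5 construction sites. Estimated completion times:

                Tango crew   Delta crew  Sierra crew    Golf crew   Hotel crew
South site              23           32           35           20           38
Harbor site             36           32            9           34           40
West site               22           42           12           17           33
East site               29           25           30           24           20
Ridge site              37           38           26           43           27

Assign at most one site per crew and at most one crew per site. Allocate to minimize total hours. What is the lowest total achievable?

Optimal: Tango crew→South site (23 hours), Delta crew→East site (25 hours), Sierra crew→Harbor site (9 hours), Golf crew→West site (17 hours), Hotel crew→Ridge site (27 hours) — total 23+25+9+17+27 = 101 hours.
Column-greedy (each site in turn goes to its cheapest remaining crew) gives 109 hours, worse by 8.

Minimum total: 101 hours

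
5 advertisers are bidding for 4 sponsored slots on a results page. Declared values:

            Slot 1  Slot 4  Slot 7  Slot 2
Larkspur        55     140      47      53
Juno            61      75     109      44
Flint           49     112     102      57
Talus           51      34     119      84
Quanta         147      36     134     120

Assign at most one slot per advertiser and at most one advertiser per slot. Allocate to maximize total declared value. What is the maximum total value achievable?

Max total: $480

Optimal: Quanta→Slot 1 ($147), Larkspur→Slot 4 ($140), Juno→Slot 7 ($109), Talus→Slot 2 ($84) — total 147+140+109+84 = $480.
Row-greedy (each advertiser in turn takes its best remaining slot) gives $357, worse by 123.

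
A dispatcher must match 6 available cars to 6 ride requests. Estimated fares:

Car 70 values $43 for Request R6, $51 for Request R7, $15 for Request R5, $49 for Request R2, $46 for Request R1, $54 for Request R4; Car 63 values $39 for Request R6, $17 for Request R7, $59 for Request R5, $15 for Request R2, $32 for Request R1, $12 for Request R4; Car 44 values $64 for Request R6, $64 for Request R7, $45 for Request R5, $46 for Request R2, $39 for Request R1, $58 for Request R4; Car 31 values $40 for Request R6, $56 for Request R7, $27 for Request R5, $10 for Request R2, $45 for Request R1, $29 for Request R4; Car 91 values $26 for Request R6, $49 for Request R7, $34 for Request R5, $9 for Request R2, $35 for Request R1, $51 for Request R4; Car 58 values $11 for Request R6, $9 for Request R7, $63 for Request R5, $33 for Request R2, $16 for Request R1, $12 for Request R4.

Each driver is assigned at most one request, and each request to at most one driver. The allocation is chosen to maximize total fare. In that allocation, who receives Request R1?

Car 63 receives Request R1.

Optimal: Car 70→Request R2 ($49), Car 63→Request R1 ($32), Car 44→Request R6 ($64), Car 31→Request R7 ($56), Car 91→Request R4 ($51), Car 58→Request R5 ($63) — total 49+32+64+56+51+63 = $315.
Column-greedy (each request in turn goes to its best remaining driver) gives $279, worse by 36.
Every other assignment is strictly worse.
Car 63's own top request is Request R5 ($59), but forcing Car 63→Request R5 and reassigning the rest optimally gives only $309 — worse by 6.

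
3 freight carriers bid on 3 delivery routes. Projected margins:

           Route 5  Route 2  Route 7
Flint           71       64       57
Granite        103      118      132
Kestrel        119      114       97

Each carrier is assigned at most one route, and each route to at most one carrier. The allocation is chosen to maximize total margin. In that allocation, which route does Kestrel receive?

Optimal: Flint→Route 5 ($71k), Granite→Route 7 ($132k), Kestrel→Route 2 ($114k) — total 71+132+114 = $317k.
Column-greedy (each route in turn goes to its best remaining carrier) gives $294k, worse by 23.
Next-best assignment: Flint→Route 2, Granite→Route 7, Kestrel→Route 5 = $315k.
Swapping Granite↔Flint (Granite→Route 5 $103k, Flint→Route 7 $57k) loses 43.
Kestrel's own top route is Route 5 ($119k), but forcing Kestrel→Route 5 and reassigning the rest optimally gives only $315k — worse by 2.

Kestrel receives Route 2.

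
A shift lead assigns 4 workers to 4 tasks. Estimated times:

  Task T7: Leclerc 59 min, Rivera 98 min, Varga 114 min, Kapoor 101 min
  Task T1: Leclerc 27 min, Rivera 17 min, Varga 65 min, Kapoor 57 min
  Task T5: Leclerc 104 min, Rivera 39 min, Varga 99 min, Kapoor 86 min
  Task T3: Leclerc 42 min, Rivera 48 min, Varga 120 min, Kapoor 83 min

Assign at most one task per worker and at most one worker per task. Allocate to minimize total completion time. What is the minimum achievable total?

Optimal: Leclerc→Task T7 (59 min), Rivera→Task T5 (39 min), Varga→Task T1 (65 min), Kapoor→Task T3 (83 min) — total 59+39+65+83 = 246 min.
Next-best assignment: Leclerc→Task T3, Rivera→Task T5, Varga→Task T1, Kapoor→Task T7 = 247 min.

Min total: 246 min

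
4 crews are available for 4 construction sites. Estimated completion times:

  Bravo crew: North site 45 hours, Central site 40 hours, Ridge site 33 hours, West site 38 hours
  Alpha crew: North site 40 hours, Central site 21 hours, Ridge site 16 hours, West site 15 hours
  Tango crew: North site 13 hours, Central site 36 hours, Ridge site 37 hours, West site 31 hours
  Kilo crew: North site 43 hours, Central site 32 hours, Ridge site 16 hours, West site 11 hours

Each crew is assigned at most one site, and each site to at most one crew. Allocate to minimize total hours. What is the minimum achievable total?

Minimum total: 78 hours

Optimal: Bravo crew→Ridge site (33 hours), Alpha crew→Central site (21 hours), Tango crew→North site (13 hours), Kilo crew→West site (11 hours) — total 33+21+13+11 = 78 hours.
Row-greedy (each crew in turn takes its cheapest remaining site) gives 93 hours, worse by 15.
Swapping Alpha crew↔Bravo crew (Alpha crew→Ridge site 16 hours, Bravo crew→Central site 40 hours) adds 2.
Checked against all permutations: 78 hours is optimal.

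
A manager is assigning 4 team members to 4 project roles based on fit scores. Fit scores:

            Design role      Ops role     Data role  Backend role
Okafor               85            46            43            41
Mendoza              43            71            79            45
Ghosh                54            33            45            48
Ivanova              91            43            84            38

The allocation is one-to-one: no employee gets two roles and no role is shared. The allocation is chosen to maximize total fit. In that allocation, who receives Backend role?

Ghosh receives Backend role.

Optimal: Okafor→Design role (85 pts), Mendoza→Ops role (71 pts), Ghosh→Backend role (48 pts), Ivanova→Data role (84 pts) — total 85+71+48+84 = 288 pts.
Row-greedy (each employee in turn takes its best remaining role) gives 255 pts, worse by 33.
Next-best assignment: Okafor→Ops role, Mendoza→Data role, Ghosh→Backend role, Ivanova→Design role = 264 pts.
No other one-to-one assignment exceeds 288 pts.
Ghosh's own top role is Design role (54 pts), but forcing Ghosh→Design role and reassigning the rest optimally gives only 250 pts — worse by 38.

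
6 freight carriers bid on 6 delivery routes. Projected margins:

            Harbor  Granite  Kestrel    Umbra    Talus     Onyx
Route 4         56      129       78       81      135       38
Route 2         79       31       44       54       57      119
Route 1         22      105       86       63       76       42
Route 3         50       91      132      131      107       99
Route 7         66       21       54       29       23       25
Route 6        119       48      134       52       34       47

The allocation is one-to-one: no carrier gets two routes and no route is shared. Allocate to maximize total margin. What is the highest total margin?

Maximum total: $690k

This is the linear assignment problem.
Optimal: Harbor→Route 7 ($66k), Granite→Route 1 ($105k), Kestrel→Route 6 ($134k), Umbra→Route 3 ($131k), Talus→Route 4 ($135k), Onyx→Route 2 ($119k) — total 66+105+134+131+135+119 = $690k.
Row-greedy (each carrier in turn takes its best remaining route) gives $525k, worse by 165.
Checked against all permutations: $690k is optimal.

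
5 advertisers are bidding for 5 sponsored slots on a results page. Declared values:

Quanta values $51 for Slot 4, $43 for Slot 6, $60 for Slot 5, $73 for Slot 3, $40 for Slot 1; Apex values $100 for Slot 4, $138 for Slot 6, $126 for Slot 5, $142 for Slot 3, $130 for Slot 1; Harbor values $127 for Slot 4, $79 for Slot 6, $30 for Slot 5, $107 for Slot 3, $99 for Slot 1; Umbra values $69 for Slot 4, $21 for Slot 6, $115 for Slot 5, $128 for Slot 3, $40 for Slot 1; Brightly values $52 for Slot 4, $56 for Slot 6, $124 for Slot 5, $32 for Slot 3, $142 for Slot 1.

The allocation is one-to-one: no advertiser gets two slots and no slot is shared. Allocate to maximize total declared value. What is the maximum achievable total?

Maximum total: $595

This is the linear assignment problem.
Optimal: Quanta→Slot 5 ($60), Apex→Slot 6 ($138), Harbor→Slot 4 ($127), Umbra→Slot 3 ($128), Brightly→Slot 1 ($142) — total 60+138+127+128+142 = $595.
Column-greedy (each slot in turn goes to its best remaining advertiser) gives $557, worse by 38.
Swapping Brightly↔Harbor (Brightly→Slot 4 $52, Harbor→Slot 1 $99) loses 118.
No other one-to-one assignment exceeds $595.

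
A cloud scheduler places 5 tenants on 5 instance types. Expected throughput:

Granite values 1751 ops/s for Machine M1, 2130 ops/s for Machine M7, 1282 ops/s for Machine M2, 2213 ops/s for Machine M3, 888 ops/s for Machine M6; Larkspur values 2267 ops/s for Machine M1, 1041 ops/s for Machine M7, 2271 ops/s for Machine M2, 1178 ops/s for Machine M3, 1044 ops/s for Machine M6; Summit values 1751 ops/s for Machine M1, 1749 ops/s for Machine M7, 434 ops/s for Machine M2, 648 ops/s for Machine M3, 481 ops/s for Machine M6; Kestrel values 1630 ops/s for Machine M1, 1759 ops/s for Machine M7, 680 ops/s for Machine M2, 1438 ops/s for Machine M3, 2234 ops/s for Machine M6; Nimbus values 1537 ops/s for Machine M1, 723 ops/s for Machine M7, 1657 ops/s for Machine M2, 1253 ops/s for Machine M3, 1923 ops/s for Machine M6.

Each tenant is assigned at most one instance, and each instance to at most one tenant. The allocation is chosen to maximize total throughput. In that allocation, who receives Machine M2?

Nimbus receives Machine M2.

Optimal: Granite→Machine M3 (2213 ops/s), Larkspur→Machine M1 (2267 ops/s), Summit→Machine M7 (1749 ops/s), Kestrel→Machine M6 (2234 ops/s), Nimbus→Machine M2 (1657 ops/s) — total 2213+2267+1749+2234+1657 = 10120 ops/s.
Max-entry greedy (repeatedly take the single best remaining cell) gives 9192 ops/s, worse by 928.
Next-best assignment: Granite→Machine M3, Larkspur→Machine M2, Summit→Machine M7, Kestrel→Machine M6, Nimbus→Machine M1 = 10004 ops/s.
Every other assignment is strictly worse.
Nimbus's own top instance is Machine M6 (1923 ops/s), but forcing Nimbus→Machine M6 and reassigning the rest optimally gives only 9917 ops/s — worse by 203.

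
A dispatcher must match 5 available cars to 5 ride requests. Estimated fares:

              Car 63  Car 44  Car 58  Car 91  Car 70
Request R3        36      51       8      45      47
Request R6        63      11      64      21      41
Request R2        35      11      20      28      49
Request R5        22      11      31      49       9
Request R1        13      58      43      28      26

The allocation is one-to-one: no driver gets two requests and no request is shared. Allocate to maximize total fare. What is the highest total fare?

Maximum total: $256

This is the linear assignment problem.
Optimal: Car 63→Request R3 ($36), Car 44→Request R1 ($58), Car 58→Request R6 ($64), Car 91→Request R5 ($49), Car 70→Request R2 ($49) — total 36+58+64+49+49 = $256.
Row-greedy (each driver in turn takes its best remaining request) gives $246, worse by 10.
Next-best assignment: Car 63→Request R6, Car 44→Request R3, Car 58→Request R1, Car 91→Request R5, Car 70→Request R2 = $255.
Swapping Car 58↔Car 63 (Car 58→Request R3 $8, Car 63→Request R6 $63) loses 29.
No other one-to-one assignment exceeds $256.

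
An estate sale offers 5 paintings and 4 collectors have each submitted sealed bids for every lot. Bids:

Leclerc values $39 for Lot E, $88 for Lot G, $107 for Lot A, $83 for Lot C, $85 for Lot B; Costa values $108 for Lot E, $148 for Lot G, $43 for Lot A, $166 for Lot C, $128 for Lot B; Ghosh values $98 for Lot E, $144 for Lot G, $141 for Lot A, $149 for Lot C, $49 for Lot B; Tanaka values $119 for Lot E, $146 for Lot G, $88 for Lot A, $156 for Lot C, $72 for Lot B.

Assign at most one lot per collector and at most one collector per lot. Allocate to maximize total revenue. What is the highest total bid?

Optimal: Leclerc→Lot B ($85), Costa→Lot C ($166), Ghosh→Lot A ($141), Tanaka→Lot G ($146) — total 85+166+141+146 = $538.
Row-greedy (each collector in turn takes its best remaining lot) gives $536, worse by 2.
Every other assignment is strictly worse.

Maximum total: $538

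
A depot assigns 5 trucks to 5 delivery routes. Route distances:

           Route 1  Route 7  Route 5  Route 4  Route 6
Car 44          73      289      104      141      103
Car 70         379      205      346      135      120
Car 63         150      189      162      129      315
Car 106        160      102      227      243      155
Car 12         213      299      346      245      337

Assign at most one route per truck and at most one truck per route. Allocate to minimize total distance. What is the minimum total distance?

Min total: 668 km

Treat this as an assignment problem: match each truck to one route.
Optimal: Car 44→Route 5 (104 km), Car 70→Route 6 (120 km), Car 63→Route 4 (129 km), Car 106→Route 7 (102 km), Car 12→Route 1 (213 km) — total 104+120+129+102+213 = 668 km.
Next-best assignment: Car 44→Route 1, Car 70→Route 6, Car 63→Route 5, Car 106→Route 7, Car 12→Route 4 = 702 km.
Swapping Car 12↔Car 63 (Car 12→Route 4 245 km, Car 63→Route 1 150 km) adds 53.
Checked against all permutations: 668 km is optimal.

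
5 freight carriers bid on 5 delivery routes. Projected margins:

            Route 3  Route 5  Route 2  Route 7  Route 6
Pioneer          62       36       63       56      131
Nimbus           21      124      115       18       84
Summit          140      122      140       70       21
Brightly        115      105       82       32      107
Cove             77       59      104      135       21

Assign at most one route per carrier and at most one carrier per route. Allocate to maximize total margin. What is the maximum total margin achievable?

Max total: $645k

Optimal: Pioneer→Route 6 ($131k), Nimbus→Route 5 ($124k), Summit→Route 2 ($140k), Brightly→Route 3 ($115k), Cove→Route 7 ($135k) — total 131+124+140+115+135 = $645k.
Row-greedy (each carrier in turn takes its best remaining route) gives $612k, worse by 33.
No other one-to-one assignment exceeds $645k.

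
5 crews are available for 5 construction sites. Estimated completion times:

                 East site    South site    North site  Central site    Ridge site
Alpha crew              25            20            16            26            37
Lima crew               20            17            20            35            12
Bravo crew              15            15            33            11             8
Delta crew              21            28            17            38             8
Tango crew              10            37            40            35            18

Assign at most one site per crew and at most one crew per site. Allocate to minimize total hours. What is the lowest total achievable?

This is the linear assignment problem.
Optimal: Alpha crew→North site (16 hours), Lima crew→South site (17 hours), Bravo crew→Central site (11 hours), Delta crew→Ridge site (8 hours), Tango crew→East site (10 hours) — total 16+17+11+8+10 = 62 hours.
Min-entry greedy (repeatedly take the single cheapest remaining cell) gives 89 hours, worse by 27.
Next-best assignment: Alpha crew→South site, Lima crew→North site, Bravo crew→Central site, Delta crew→Ridge site, Tango crew→East site = 69 hours.
Swapping Tango crew↔Lima crew (Tango crew→South site 37 hours, Lima crew→East site 20 hours) adds 30.

Minimum total: 62 hours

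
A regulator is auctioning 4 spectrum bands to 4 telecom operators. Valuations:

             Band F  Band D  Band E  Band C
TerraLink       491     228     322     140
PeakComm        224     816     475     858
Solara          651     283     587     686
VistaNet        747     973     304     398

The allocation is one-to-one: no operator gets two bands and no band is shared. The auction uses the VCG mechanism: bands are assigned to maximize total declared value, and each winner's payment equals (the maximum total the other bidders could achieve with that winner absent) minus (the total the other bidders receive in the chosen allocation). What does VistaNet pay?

VistaNet pays $57M.

Efficient allocation: TerraLink→Band F ($491M), PeakComm→Band C ($858M), Solara→Band E ($587M), VistaNet→Band D ($973M); total welfare W = $2909M.
VistaNet receives Band D at value $973M, so the others get W − 973 = $1936M.
Without VistaNet: best allocation of the remaining 3 bidders over all 4 bands is TerraLink→Band F ($491M), PeakComm→Band D ($816M), Solara→Band C ($686M), total $1993M.
VCG payment = (others' best without VistaNet) − (others' welfare with VistaNet) = 1993 − 1936 = $57M.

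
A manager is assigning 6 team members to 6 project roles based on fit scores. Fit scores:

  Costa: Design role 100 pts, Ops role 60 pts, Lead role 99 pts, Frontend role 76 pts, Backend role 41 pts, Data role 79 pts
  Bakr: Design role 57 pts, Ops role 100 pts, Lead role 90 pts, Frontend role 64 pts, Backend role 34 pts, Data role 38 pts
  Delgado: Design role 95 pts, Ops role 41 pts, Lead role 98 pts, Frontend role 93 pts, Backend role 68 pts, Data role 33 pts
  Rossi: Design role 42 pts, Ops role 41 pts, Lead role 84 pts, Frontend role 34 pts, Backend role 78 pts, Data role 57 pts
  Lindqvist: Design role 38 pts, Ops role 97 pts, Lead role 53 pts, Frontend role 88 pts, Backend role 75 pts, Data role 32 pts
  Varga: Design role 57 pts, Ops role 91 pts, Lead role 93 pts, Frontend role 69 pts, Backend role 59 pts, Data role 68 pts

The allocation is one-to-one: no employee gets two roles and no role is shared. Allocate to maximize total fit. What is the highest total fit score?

Max total: 533 pts

This is the linear assignment problem.
Optimal: Costa→Data role (79 pts), Bakr→Ops role (100 pts), Delgado→Design role (95 pts), Rossi→Backend role (78 pts), Lindqvist→Frontend role (88 pts), Varga→Lead role (93 pts) — total 79+100+95+78+88+93 = 533 pts.
Max-entry greedy (repeatedly take the single best remaining cell) gives 532 pts, worse by 1.
No other one-to-one assignment exceeds 533 pts.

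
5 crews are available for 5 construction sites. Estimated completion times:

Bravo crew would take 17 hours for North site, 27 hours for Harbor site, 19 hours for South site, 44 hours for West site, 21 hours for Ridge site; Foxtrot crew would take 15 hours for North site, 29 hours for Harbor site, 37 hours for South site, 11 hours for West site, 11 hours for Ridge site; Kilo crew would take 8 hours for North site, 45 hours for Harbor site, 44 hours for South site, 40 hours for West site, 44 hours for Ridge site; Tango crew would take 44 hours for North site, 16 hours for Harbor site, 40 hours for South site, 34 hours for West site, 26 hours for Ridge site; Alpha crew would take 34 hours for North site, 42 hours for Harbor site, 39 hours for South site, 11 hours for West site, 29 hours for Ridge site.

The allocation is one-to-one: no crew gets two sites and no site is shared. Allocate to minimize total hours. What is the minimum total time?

Treat this as an assignment problem: match each crew to one site.
Optimal: Bravo crew→South site (19 hours), Foxtrot crew→Ridge site (11 hours), Kilo crew→North site (8 hours), Tango crew→Harbor site (16 hours), Alpha crew→West site (11 hours) — total 19+11+8+16+11 = 65 hours.
Row-greedy (each crew in turn takes its cheapest remaining site) gives 117 hours, worse by 52.
Next-best assignment: Bravo crew→South site, Foxtrot crew→West site, Kilo crew→North site, Tango crew→Harbor site, Alpha crew→Ridge site = 83 hours.
Every other assignment is strictly worse.

Min total: 65 hours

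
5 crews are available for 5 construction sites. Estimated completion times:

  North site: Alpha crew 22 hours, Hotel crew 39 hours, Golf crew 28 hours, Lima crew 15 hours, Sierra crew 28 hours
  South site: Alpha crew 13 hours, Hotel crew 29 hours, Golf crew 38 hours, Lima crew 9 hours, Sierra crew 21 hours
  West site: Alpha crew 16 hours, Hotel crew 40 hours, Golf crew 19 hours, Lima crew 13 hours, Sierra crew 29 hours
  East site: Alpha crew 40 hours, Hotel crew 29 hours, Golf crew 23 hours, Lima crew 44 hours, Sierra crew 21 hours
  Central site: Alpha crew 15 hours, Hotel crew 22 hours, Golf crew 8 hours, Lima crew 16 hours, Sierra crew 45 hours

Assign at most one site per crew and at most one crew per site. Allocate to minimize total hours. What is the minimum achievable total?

This is the linear assignment problem.
Optimal: Alpha crew→West site (16 hours), Hotel crew→South site (29 hours), Golf crew→Central site (8 hours), Lima crew→North site (15 hours), Sierra crew→East site (21 hours) — total 16+29+8+15+21 = 89 hours.
Min-entry greedy (repeatedly take the single cheapest remaining cell) gives 93 hours, worse by 4.
Checked against all permutations: 89 hours is optimal.

Min total: 89 hours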